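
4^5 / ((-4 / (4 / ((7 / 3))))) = -3072 / 7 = -438.86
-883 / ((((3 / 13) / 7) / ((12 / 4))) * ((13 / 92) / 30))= -17059560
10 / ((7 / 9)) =90 / 7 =12.86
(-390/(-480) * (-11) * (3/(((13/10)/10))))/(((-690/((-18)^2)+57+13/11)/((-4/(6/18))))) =294030/6659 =44.16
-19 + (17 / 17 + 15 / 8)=-129 / 8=-16.12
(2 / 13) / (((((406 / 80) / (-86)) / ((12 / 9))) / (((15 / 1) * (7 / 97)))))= -137600 / 36569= -3.76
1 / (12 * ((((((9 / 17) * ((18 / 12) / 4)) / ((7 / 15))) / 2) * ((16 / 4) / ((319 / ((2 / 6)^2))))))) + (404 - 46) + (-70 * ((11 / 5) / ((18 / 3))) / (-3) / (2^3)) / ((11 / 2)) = 345269 / 540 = 639.39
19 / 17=1.12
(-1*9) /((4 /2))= -9 /2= -4.50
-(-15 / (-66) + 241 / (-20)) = 2601 / 220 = 11.82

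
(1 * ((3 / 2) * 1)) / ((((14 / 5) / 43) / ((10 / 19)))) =3225 / 266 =12.12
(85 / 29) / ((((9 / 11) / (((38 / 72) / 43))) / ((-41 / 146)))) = -728365 / 58988088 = -0.01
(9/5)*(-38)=-342/5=-68.40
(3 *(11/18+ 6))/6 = 3.31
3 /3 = 1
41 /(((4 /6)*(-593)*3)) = -0.03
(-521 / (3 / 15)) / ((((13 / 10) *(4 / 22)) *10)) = -28655 / 26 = -1102.12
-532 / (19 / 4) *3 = -336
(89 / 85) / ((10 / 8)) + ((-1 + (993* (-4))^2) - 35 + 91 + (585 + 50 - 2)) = 6705425956 / 425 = 15777472.84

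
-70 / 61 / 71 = -70 / 4331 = -0.02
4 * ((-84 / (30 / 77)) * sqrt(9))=-12936 / 5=-2587.20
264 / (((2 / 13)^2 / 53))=591162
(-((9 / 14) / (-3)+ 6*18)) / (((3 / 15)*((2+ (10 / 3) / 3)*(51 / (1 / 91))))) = -22635 / 606424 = -0.04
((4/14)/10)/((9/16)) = 16/315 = 0.05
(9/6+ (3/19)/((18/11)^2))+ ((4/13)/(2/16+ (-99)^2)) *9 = 3261386059/2091638484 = 1.56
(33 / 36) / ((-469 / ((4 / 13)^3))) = -176 / 3091179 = -0.00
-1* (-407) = 407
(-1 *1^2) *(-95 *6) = 570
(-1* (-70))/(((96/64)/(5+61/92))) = 18235/69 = 264.28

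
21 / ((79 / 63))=1323 / 79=16.75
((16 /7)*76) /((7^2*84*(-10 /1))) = -152 /36015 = -0.00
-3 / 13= -0.23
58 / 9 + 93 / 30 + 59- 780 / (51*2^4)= 206821 / 3060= 67.59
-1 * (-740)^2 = -547600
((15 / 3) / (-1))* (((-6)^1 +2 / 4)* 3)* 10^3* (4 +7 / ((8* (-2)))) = 293906.25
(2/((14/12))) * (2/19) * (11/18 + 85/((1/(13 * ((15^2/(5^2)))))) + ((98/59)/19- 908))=729450724/447279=1630.86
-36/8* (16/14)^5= -147456/16807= -8.77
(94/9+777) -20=6907/9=767.44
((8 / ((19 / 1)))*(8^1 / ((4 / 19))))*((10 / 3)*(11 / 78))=880 / 117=7.52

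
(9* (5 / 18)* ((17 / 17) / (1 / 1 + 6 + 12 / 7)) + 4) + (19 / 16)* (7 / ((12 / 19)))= 204355 / 11712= 17.45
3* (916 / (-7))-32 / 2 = -2860 / 7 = -408.57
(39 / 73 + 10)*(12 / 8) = 2307 / 146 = 15.80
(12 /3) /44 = 1 /11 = 0.09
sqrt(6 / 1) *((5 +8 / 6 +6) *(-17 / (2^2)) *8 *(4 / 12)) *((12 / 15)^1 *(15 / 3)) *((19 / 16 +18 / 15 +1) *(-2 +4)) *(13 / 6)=-2215967 *sqrt(6) / 270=-20103.66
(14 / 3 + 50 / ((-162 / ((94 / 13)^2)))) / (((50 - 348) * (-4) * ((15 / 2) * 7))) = -78509 / 428328810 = -0.00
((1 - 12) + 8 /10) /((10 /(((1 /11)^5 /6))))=-17 /16105100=-0.00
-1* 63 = -63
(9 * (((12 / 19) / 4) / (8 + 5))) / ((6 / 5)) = 45 / 494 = 0.09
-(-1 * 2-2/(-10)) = 9/5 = 1.80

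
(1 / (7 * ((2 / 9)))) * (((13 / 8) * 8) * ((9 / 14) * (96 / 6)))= 4212 / 49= 85.96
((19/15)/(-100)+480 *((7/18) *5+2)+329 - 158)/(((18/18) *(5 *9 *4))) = 3096481/270000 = 11.47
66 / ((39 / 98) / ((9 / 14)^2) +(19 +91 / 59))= 52569 / 17129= 3.07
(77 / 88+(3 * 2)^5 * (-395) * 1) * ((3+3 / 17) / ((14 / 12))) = -1990344393 / 238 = -8362791.57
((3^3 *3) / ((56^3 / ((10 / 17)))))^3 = 66430125 / 3326205062341984256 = 0.00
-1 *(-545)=545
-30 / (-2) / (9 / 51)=85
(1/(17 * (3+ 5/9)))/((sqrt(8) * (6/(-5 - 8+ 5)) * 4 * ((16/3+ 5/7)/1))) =-63 * sqrt(2)/276352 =-0.00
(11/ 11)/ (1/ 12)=12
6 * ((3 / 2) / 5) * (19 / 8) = 171 / 40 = 4.28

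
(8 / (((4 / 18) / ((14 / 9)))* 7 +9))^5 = 1024 / 3125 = 0.33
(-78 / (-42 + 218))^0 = 1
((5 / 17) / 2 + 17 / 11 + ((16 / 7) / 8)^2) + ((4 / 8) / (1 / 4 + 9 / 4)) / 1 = 180891 / 91630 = 1.97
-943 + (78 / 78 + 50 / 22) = -939.73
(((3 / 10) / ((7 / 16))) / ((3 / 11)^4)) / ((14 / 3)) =58564 / 2205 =26.56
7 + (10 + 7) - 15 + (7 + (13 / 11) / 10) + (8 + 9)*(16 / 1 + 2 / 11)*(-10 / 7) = -290189 / 770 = -376.87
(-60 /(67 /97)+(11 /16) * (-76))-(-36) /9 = -36211 /268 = -135.12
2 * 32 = 64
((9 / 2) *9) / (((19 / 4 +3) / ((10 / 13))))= 1620 / 403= 4.02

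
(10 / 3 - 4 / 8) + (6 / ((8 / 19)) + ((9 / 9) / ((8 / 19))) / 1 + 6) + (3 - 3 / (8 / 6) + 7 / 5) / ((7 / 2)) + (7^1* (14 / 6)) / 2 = 9587 / 280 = 34.24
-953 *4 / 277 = -3812 / 277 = -13.76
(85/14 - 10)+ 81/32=-1.40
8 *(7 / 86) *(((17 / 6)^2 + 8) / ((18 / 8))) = 16156 / 3483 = 4.64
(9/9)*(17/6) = 17/6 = 2.83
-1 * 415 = -415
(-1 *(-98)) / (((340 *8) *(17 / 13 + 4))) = 0.01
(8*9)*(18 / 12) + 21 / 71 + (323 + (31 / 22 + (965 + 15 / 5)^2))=1464307373 / 1562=937456.70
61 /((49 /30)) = 1830 /49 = 37.35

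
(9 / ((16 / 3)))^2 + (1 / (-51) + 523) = 6865211 / 13056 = 525.83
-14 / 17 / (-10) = 7 / 85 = 0.08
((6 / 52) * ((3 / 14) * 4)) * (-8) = -72 / 91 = -0.79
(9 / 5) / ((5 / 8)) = 72 / 25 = 2.88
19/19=1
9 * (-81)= -729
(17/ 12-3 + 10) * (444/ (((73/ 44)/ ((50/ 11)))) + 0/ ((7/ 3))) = 747400/ 73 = 10238.36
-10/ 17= -0.59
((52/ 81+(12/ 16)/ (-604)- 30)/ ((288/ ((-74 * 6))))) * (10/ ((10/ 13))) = 2763581171/ 4696704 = 588.41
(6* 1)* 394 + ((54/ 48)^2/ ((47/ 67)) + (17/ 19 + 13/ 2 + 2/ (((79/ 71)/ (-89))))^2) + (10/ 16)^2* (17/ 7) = 304172881154487/ 11859797264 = 25647.39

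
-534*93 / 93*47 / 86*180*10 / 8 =-2823525 / 43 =-65663.37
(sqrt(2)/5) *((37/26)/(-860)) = -37 *sqrt(2)/111800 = -0.00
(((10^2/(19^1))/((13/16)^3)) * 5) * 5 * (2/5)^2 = 1638400/41743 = 39.25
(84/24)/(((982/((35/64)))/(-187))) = -45815/125696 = -0.36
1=1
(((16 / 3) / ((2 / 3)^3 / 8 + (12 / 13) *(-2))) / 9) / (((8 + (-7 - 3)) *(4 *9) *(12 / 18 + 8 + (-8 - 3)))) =-26 / 13335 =-0.00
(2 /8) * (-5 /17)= -5 /68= -0.07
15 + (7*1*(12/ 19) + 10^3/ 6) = 10607/ 57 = 186.09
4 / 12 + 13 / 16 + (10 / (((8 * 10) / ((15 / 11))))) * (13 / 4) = 1795 / 1056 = 1.70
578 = 578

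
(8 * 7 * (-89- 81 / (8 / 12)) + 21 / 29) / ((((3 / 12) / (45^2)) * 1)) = -95476934.48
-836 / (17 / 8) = -6688 / 17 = -393.41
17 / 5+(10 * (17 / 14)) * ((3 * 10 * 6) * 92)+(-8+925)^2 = 36469234 / 35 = 1041978.11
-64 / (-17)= 3.76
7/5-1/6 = 37/30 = 1.23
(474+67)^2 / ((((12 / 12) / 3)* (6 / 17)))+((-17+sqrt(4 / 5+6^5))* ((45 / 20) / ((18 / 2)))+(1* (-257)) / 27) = sqrt(48605) / 10+268679671 / 108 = 2487796.78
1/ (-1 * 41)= -1/ 41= -0.02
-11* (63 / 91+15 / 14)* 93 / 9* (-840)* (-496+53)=-969824460 / 13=-74601881.54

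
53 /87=0.61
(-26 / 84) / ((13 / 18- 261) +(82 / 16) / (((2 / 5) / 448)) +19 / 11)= -429 / 7597289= -0.00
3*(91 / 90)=91 / 30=3.03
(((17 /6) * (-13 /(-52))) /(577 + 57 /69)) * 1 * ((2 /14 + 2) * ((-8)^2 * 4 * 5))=31280 /9303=3.36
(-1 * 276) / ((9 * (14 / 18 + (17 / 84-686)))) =7728 / 172625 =0.04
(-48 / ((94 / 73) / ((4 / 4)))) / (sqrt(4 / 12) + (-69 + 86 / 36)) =189216 * sqrt(3) / 67562171 + 37811664 / 67562171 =0.56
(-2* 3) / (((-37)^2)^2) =-6 / 1874161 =-0.00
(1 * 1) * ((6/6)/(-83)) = -1/83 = -0.01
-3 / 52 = -0.06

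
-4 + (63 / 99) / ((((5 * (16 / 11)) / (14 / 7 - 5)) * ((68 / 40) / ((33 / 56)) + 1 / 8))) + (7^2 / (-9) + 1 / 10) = -1686239 / 178785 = -9.43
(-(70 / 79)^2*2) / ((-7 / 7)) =9800 / 6241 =1.57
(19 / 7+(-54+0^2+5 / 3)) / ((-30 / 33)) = 5731 / 105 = 54.58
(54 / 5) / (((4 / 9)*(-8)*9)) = -27 / 80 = -0.34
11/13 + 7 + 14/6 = 397/39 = 10.18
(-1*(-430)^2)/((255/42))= -517720/17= -30454.12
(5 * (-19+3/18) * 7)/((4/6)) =-3955/4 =-988.75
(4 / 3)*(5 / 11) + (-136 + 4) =-4336 / 33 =-131.39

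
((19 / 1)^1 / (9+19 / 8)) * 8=1216 / 91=13.36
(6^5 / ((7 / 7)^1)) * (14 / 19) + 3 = 108921 / 19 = 5732.68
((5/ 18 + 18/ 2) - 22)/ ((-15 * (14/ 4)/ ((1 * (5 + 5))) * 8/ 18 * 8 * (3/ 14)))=229/ 72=3.18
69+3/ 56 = 3867/ 56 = 69.05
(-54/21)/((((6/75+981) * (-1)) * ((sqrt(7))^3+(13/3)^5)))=20300444775/11832654625596469 - 13286025 * sqrt(7)/1690379232228067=0.00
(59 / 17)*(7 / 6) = 413 / 102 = 4.05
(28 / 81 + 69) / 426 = 5617 / 34506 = 0.16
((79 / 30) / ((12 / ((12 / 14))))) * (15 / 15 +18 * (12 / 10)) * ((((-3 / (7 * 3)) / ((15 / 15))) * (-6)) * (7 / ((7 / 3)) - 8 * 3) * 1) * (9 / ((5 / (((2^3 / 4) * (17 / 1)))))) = -4097493 / 875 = -4682.85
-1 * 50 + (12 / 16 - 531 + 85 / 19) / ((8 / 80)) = -201695 / 38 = -5307.76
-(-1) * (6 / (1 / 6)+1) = 37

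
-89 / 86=-1.03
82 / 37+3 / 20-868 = -640569 / 740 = -865.63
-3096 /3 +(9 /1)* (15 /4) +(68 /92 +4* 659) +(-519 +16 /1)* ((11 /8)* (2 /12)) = 1681633 /1104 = 1523.22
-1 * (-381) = 381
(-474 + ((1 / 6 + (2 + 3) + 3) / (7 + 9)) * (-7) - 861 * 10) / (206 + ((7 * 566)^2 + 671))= -872407 / 1507038816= -0.00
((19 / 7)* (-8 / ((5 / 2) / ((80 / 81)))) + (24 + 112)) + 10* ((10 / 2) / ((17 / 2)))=1284916 / 9639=133.30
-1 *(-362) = 362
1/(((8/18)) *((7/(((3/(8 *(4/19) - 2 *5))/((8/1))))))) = -0.01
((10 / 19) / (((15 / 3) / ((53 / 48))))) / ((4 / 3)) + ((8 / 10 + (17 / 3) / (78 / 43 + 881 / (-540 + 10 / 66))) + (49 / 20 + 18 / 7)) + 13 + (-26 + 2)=46360896823 / 1780255008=26.04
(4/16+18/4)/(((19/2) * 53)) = 1/106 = 0.01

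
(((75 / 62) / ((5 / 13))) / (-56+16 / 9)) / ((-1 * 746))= 1755 / 22570976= 0.00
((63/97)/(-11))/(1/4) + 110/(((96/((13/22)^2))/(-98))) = -4040477/102432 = -39.45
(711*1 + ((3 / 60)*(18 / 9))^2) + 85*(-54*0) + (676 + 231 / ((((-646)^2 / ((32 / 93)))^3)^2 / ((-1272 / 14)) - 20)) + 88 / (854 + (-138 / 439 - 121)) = 7896078597736397417585045080710567804711988791640899 / 5692384991960021730214700001565708101419084759900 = 1387.13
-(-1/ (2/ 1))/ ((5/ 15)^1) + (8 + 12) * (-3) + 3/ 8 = -465/ 8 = -58.12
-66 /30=-11 /5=-2.20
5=5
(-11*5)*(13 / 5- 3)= 22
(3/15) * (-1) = -1/5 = -0.20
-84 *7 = -588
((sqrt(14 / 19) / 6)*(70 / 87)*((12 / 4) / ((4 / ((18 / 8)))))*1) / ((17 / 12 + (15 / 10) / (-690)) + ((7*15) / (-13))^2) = 6122025*sqrt(266) / 34259831152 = 0.00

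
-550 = -550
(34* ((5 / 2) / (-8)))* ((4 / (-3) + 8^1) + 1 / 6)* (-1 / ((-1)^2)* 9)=10455 / 16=653.44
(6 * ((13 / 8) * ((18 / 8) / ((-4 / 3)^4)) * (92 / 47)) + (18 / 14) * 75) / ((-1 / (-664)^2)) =-48505405.81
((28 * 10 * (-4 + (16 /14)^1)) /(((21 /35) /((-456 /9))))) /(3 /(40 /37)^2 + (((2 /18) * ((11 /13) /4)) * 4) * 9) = 12646400000 /638919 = 19793.43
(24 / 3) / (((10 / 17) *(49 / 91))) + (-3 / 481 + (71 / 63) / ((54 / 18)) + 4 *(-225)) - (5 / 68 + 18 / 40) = -13521121349 / 15454530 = -874.90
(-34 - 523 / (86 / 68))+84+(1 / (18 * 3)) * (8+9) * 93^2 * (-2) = -749387 / 129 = -5809.20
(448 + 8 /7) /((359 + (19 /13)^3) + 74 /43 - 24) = 74254206 /56184275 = 1.32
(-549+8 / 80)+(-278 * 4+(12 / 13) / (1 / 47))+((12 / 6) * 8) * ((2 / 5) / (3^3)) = -5676647 / 3510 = -1617.28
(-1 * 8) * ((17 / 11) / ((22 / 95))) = -53.39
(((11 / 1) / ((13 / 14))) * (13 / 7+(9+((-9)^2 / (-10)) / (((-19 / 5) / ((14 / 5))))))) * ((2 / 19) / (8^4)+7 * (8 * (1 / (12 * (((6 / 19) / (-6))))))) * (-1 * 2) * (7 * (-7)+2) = -59875186745957 / 36042240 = -1661250.43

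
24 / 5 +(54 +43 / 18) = 5507 / 90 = 61.19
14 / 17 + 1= 31 / 17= 1.82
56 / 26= 28 / 13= 2.15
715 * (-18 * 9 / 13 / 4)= -2227.50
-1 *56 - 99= -155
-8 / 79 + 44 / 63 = 2972 / 4977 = 0.60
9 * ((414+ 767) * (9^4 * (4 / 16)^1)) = 69736869 / 4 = 17434217.25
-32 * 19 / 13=-608 / 13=-46.77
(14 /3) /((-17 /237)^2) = 907.00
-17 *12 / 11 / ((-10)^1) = 102 / 55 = 1.85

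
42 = 42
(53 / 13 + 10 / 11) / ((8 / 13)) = 713 / 88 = 8.10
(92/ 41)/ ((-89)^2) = 92/ 324761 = 0.00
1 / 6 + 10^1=61 / 6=10.17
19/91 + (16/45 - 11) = -42734/4095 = -10.44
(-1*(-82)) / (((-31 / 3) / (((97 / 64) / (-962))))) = 11931 / 954304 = 0.01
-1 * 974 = -974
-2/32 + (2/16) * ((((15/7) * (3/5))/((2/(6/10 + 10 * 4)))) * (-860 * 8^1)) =-359137/16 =-22446.06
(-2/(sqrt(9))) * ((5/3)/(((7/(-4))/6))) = 80/21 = 3.81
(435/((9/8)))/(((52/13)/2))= 580/3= 193.33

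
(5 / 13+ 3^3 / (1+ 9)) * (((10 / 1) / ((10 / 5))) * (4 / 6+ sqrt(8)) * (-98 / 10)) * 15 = -58947 * sqrt(2) / 13- 19649 / 13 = -7924.05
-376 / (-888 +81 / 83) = 31208 / 73623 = 0.42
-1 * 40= -40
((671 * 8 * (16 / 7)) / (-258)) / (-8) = 5368 / 903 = 5.94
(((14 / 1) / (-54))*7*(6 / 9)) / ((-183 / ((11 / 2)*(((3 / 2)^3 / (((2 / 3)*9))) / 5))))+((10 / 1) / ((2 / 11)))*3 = 21740939 / 131760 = 165.00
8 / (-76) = -2 / 19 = -0.11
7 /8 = 0.88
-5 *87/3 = -145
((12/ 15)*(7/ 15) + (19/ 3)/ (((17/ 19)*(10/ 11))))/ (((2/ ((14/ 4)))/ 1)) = 145649/ 10200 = 14.28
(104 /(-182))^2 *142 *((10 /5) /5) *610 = 554368 /49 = 11313.63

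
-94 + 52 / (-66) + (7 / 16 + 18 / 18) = -93.35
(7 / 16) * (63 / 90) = 49 / 160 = 0.31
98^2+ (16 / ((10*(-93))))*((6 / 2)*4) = 1488588 / 155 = 9603.79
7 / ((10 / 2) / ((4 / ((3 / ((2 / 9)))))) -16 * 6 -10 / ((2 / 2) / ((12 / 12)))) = -56 / 713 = -0.08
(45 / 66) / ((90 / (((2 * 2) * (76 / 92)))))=19 / 759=0.03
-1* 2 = -2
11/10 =1.10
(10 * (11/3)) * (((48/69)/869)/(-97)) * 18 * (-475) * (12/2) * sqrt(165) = 2736000 * sqrt(165)/176249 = 199.40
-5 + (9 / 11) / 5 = -4.84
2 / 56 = 1 / 28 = 0.04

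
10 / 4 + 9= 23 / 2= 11.50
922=922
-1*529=-529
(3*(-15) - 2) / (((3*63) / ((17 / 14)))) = -799 / 2646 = -0.30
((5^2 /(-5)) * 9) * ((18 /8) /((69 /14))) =-945 /46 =-20.54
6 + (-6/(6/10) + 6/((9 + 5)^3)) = -5485/1372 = -4.00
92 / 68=23 / 17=1.35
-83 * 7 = -581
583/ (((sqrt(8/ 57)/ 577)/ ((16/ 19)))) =1345564 * sqrt(114)/ 19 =756141.69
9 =9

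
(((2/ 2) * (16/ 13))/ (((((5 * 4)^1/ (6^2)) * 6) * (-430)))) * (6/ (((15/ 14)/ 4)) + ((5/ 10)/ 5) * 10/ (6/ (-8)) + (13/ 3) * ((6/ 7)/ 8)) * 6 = -54258/ 489125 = -0.11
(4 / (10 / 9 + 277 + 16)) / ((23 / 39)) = 1404 / 60881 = 0.02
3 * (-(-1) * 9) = 27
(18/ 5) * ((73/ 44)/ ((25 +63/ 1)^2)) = 657/ 851840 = 0.00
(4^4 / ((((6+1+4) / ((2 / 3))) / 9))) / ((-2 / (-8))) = 6144 / 11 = 558.55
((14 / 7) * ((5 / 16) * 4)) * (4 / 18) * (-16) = -80 / 9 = -8.89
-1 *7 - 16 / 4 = -11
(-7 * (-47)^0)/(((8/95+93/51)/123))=-463505/1027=-451.32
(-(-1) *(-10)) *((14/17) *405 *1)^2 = -321489000/289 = -1112418.69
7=7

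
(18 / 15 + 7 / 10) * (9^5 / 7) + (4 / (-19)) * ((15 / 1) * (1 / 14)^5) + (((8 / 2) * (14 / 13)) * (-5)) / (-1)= 2665007783653 / 166053160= 16049.12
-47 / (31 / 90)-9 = -4509 / 31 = -145.45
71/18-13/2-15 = -158/9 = -17.56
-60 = -60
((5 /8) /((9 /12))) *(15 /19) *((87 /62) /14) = 2175 /32984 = 0.07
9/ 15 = 3/ 5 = 0.60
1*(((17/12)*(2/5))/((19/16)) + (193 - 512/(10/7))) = -47003/285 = -164.92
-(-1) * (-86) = -86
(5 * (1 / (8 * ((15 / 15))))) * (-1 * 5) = -25 / 8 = -3.12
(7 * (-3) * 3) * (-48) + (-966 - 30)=2028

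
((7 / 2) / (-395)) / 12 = -7 / 9480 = -0.00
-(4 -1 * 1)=-3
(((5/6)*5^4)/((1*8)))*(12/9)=3125/36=86.81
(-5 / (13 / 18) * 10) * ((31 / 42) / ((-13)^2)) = -4650 / 15379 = -0.30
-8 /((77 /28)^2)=-128 /121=-1.06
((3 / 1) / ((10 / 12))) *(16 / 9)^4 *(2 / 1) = 262144 / 3645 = 71.92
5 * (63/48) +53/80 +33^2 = 43849/40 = 1096.22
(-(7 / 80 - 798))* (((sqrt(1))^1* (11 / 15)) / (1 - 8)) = -100309 / 1200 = -83.59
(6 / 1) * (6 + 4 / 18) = 112 / 3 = 37.33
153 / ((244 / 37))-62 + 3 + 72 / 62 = -262001 / 7564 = -34.64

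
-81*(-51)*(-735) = -3036285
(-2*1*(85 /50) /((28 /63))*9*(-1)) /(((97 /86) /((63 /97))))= 39.65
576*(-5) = -2880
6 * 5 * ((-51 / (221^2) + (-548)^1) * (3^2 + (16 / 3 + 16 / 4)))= -865923850 / 2873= -301400.57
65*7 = 455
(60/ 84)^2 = 25/ 49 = 0.51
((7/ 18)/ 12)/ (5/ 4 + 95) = 0.00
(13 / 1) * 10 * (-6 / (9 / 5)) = -1300 / 3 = -433.33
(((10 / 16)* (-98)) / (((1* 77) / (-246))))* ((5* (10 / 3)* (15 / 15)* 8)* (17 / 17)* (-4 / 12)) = -287000 / 33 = -8696.97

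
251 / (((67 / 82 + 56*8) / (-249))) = -5124918 / 36803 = -139.25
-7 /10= -0.70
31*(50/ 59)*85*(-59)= -131750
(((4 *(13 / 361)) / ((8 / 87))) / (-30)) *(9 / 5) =-3393 / 36100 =-0.09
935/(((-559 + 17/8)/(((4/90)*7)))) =-1904/3645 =-0.52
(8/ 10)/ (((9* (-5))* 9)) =-4/ 2025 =-0.00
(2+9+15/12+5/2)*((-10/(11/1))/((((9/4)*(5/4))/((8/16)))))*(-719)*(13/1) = 2205892/99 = 22281.74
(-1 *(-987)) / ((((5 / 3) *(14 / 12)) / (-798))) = -2025324 / 5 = -405064.80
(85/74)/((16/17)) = 1445/1184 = 1.22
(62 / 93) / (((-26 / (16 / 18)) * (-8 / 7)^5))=16807 / 1437696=0.01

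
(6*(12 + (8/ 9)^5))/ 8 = 185339/ 19683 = 9.42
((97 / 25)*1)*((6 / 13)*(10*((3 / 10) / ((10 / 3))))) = 2619 / 1625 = 1.61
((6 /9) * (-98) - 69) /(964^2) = -403 /2787888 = -0.00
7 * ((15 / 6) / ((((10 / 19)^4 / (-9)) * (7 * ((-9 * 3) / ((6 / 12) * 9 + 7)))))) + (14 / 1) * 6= 5013383 / 24000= 208.89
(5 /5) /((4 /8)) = 2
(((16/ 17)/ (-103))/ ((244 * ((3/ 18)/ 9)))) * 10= -2160/ 106811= -0.02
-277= -277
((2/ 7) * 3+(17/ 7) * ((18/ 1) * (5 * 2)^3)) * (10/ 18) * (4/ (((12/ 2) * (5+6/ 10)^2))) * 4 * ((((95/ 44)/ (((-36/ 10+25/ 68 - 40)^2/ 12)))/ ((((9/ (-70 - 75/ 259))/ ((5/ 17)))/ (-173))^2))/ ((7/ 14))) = 10922528666270412812500000/ 1208023830431835669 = 9041650.00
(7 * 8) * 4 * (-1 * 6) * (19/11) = -25536/11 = -2321.45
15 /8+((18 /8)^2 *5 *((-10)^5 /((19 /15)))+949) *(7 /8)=-66413687 /38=-1747728.61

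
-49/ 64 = -0.77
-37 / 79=-0.47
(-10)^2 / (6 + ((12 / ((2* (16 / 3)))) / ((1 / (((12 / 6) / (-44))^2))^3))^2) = 3290880673548599296 / 197452840412915961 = 16.67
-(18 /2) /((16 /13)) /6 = -39 /32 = -1.22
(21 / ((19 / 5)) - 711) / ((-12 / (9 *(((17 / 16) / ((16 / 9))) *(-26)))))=-19995417 / 2432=-8221.80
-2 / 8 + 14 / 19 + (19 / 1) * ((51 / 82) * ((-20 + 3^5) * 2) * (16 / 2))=131382413 / 3116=42163.80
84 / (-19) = -84 / 19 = -4.42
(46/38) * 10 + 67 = 1503/19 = 79.11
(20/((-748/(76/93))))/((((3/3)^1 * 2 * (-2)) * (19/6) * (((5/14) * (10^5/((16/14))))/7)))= 7/18115625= 0.00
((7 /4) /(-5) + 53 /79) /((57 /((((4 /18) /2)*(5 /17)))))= 169 /918612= 0.00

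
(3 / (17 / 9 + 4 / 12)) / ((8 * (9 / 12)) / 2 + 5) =27 / 160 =0.17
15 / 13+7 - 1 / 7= 729 / 91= 8.01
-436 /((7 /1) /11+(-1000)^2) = -4796 /11000007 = -0.00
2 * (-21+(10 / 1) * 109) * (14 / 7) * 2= 8552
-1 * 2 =-2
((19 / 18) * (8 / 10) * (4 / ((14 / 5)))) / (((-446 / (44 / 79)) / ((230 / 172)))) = -96140 / 47724453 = -0.00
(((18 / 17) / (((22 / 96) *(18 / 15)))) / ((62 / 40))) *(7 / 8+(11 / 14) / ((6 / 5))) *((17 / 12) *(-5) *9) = -578250 / 2387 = -242.25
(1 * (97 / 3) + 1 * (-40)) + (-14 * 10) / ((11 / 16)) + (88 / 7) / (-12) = -16351 / 77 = -212.35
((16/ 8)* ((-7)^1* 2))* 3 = -84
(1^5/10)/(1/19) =19/10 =1.90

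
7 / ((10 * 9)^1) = 7 / 90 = 0.08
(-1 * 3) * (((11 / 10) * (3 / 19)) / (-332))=99 / 63080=0.00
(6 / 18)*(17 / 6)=0.94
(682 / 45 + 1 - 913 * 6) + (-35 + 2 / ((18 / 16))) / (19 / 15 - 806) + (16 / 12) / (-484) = -358985905393 / 65726595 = -5461.81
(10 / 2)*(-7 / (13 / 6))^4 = 544.75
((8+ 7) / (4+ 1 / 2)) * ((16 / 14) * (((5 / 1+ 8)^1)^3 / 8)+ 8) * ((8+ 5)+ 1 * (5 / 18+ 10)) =1573345 / 63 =24973.73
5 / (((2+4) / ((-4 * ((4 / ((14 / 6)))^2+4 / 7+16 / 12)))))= -7120 / 441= -16.15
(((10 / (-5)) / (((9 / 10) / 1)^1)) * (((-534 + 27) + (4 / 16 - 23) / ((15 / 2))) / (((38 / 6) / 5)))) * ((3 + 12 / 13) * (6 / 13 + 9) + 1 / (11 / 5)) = 74737360 / 2223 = 33620.04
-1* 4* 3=-12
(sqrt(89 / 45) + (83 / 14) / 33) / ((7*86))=83 / 278124 + sqrt(445) / 9030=0.00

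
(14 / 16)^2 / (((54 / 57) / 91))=73.54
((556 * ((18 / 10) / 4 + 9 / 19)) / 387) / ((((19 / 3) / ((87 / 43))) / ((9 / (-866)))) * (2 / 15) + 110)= 38201787 / 2010478502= 0.02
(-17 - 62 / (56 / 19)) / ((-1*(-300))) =-71 / 560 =-0.13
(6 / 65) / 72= 1 / 780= 0.00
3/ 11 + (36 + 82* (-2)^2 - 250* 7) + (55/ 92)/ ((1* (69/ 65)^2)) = -6674060791/ 4818132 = -1385.20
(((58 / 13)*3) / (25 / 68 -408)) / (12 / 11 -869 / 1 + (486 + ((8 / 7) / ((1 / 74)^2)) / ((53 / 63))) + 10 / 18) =-585684 / 125890168417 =-0.00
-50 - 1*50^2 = -2550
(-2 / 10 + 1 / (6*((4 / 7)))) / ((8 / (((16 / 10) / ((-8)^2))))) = 0.00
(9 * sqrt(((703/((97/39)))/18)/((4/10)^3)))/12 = 5 * sqrt(13297245)/1552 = 11.75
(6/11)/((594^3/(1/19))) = 1/7300529676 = 0.00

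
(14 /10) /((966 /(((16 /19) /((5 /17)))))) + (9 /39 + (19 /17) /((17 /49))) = 425602702 /123135675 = 3.46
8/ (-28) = -2/ 7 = -0.29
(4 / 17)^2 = 16 / 289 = 0.06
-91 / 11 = -8.27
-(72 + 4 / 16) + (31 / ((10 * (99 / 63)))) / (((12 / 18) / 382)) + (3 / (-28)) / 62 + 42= 105039553 / 95480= 1100.12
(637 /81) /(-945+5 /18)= -1274 /153045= -0.01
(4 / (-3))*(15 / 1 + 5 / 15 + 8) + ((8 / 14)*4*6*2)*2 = 1496 / 63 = 23.75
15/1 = 15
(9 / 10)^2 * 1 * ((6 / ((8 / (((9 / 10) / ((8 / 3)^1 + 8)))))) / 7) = 6561 / 896000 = 0.01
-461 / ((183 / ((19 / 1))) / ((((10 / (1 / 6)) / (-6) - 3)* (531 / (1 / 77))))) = 1551893343 / 61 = 25440874.48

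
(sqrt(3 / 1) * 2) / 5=2 * sqrt(3) / 5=0.69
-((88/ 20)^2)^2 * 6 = -1405536/ 625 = -2248.86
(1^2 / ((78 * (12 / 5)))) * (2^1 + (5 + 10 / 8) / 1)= 55 / 1248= 0.04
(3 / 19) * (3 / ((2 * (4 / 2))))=9 / 76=0.12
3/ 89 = 0.03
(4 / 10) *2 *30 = 24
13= 13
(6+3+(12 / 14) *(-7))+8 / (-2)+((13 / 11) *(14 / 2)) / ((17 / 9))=632 / 187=3.38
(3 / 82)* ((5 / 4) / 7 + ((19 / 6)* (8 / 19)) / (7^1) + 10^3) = 84031 / 2296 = 36.60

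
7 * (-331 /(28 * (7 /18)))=-2979 /14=-212.79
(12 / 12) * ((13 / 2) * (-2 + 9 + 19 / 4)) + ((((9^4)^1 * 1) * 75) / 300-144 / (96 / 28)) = 13397 / 8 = 1674.62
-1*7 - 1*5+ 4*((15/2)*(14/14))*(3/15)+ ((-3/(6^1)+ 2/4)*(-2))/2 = -6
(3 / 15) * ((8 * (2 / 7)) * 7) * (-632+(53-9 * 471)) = -77088 / 5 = -15417.60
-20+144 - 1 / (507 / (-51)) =20973 / 169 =124.10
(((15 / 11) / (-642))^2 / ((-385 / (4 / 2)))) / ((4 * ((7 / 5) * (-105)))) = 5 / 125444311608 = 0.00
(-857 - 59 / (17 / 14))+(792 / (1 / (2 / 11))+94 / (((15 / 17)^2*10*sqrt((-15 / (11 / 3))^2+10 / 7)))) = -12947 / 17+8789*sqrt(107695) / 1018125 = -758.76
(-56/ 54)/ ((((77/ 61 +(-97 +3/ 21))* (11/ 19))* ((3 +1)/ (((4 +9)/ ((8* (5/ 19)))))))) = 0.03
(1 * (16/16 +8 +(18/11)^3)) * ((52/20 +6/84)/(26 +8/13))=3936231/2930620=1.34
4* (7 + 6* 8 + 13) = 272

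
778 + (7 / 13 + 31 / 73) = 739236 / 949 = 778.96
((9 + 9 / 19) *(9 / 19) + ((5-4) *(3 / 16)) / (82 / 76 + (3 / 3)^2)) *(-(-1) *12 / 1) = 3133251 / 57038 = 54.93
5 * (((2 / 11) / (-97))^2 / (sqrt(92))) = 10 * sqrt(23) / 26185247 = 0.00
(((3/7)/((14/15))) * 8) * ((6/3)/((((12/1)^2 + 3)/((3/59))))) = 360/141659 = 0.00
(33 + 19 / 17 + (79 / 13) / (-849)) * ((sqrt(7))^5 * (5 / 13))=1568028665 * sqrt(7) / 2439177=1700.83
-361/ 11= -32.82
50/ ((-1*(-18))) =25/ 9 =2.78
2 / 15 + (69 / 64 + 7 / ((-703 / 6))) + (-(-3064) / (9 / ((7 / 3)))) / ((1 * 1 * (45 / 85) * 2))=751.39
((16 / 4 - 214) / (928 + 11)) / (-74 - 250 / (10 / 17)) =70 / 156187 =0.00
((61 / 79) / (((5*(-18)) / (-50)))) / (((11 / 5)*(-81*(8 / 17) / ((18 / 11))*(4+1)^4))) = -1037 / 77427900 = -0.00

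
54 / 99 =6 / 11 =0.55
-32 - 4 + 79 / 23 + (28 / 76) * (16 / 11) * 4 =-146237 / 4807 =-30.42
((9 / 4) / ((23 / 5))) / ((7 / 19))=855 / 644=1.33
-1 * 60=-60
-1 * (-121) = 121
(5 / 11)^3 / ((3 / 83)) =10375 / 3993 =2.60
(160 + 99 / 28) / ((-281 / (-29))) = 132791 / 7868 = 16.88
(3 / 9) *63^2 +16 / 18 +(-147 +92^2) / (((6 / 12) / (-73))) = -10916623 / 9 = -1212958.11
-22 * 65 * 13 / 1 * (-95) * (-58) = -102430900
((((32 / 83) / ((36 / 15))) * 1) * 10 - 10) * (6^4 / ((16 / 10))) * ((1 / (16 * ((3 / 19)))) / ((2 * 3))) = -297825 / 664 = -448.53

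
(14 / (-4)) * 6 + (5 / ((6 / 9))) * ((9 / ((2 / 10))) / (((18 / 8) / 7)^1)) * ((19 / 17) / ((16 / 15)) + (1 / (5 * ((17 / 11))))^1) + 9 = 166473 / 136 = 1224.07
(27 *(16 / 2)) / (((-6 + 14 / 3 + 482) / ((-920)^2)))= 274233600 / 721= 380351.73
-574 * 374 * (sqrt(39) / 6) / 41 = -2618 * sqrt(39) / 3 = -5449.80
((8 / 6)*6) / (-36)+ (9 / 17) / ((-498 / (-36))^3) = -19423262 / 87483411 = -0.22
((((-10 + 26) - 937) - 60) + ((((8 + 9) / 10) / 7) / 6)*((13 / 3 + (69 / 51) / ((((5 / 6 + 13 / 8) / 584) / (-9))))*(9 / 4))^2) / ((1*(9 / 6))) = 75488344695649 / 66278240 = 1138961.21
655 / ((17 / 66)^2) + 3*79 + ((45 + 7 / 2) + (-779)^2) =616999.10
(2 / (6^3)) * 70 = 35 / 54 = 0.65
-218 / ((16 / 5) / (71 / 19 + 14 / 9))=-493225 / 1368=-360.54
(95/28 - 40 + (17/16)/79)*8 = -323781/1106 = -292.75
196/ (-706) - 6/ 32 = -2627/ 5648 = -0.47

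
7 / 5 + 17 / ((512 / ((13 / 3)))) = 1.54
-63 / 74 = -0.85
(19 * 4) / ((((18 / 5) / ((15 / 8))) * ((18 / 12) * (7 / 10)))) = 2375 / 63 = 37.70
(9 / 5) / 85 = 9 / 425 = 0.02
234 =234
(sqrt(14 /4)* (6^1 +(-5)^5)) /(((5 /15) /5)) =-46785* sqrt(14) /2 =-87526.72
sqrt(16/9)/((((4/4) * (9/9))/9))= 12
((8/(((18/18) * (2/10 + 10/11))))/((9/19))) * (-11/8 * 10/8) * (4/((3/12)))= -229900/549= -418.76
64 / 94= 32 / 47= 0.68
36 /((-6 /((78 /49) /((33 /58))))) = -9048 /539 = -16.79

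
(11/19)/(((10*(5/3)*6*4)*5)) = 11/38000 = 0.00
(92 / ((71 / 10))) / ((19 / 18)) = 16560 / 1349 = 12.28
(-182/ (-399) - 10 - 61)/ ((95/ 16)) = -64336/ 5415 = -11.88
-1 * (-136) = 136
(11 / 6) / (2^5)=11 / 192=0.06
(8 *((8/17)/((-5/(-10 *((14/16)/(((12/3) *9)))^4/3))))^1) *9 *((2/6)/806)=2401/736451149824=0.00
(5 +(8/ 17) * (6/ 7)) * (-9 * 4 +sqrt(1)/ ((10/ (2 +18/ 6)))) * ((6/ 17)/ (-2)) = 136959/ 4046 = 33.85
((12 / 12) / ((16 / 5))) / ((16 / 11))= 55 / 256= 0.21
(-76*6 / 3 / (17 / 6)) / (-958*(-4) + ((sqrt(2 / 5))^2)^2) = -5700 / 407167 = -0.01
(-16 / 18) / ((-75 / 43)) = 344 / 675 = 0.51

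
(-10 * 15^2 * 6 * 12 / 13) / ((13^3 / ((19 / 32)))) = -192375 / 57122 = -3.37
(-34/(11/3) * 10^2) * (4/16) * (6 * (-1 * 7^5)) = 23377009.09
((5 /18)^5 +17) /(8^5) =32125781 /61917364224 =0.00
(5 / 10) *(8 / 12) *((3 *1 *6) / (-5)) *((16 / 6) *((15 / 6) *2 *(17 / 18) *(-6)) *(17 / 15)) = 4624 / 45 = 102.76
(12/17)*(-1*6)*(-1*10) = 720/17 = 42.35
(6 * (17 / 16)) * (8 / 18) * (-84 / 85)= -14 / 5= -2.80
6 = 6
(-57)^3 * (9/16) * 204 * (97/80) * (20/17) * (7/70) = -485020467/160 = -3031377.92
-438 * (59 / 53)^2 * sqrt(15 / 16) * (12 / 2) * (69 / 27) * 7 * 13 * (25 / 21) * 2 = -3798989350 * sqrt(15) / 8427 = -1745985.82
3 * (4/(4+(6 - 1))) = 4/3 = 1.33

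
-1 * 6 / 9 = -2 / 3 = -0.67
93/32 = 2.91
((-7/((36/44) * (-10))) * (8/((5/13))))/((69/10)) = 8008/3105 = 2.58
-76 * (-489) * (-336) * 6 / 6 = -12487104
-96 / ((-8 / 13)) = 156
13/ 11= 1.18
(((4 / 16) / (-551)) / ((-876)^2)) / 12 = -0.00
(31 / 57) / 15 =31 / 855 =0.04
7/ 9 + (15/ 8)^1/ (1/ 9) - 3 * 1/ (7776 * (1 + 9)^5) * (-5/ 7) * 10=640584001/ 36288000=17.65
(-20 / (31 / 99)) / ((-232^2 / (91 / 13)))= 3465 / 417136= 0.01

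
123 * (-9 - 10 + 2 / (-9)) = -7093 / 3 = -2364.33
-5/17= -0.29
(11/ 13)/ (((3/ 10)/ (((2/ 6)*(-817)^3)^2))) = 32713350313715628590/ 351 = 93200428244204070.06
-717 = -717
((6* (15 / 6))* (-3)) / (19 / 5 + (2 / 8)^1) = -100 / 9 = -11.11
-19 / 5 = -3.80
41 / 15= 2.73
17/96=0.18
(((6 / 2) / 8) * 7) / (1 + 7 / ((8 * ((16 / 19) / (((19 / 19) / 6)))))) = 2016 / 901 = 2.24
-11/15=-0.73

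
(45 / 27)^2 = 25 / 9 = 2.78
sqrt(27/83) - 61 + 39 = -21.43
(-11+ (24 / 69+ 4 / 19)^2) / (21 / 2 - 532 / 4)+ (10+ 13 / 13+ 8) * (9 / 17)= 1152863491 / 113626555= 10.15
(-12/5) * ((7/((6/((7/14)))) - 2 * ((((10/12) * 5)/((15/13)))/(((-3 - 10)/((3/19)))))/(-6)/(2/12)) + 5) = -1253/95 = -13.19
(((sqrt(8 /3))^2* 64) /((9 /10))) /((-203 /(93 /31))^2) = 5120 /123627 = 0.04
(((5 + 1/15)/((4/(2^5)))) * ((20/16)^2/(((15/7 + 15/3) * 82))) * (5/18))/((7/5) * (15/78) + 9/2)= 1729/274536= 0.01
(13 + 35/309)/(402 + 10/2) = 4052/125763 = 0.03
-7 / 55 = -0.13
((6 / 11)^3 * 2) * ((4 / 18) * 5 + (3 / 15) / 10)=12216 / 33275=0.37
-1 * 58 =-58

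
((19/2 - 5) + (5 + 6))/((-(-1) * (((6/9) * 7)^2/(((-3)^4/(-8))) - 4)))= -22599/8968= -2.52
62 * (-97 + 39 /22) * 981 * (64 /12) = -339792240 /11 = -30890203.64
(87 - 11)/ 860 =19/ 215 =0.09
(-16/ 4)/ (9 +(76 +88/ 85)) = -340/ 7313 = -0.05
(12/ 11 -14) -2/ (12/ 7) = -929/ 66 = -14.08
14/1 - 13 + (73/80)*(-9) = -577/80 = -7.21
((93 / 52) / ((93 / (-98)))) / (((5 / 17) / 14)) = -5831 / 65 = -89.71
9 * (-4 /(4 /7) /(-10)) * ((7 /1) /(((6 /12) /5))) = 441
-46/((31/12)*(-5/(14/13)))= 7728/2015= 3.84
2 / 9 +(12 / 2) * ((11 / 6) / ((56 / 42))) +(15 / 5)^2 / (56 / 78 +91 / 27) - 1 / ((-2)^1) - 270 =-13370971 / 51660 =-258.83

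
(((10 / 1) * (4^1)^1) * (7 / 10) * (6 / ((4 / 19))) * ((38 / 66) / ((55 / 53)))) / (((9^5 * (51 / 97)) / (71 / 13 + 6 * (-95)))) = -190686404146 / 23685439635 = -8.05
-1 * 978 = -978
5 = 5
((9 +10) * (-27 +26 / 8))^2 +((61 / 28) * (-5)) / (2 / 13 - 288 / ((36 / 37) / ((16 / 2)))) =351009847355 / 1723792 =203626.57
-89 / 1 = -89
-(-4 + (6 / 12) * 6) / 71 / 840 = 1 / 59640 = 0.00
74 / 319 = 0.23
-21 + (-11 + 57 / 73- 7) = -2790 / 73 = -38.22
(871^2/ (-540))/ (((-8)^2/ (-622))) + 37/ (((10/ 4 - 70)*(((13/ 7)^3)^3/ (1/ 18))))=4503595445121269111/ 329842348497792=13653.78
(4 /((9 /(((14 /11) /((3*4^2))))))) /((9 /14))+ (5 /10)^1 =2771 /5346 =0.52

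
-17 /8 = -2.12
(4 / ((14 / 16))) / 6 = 16 / 21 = 0.76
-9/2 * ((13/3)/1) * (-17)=663/2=331.50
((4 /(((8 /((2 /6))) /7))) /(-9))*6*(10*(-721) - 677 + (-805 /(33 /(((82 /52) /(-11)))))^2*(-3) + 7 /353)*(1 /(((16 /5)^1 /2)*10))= 581350032853919 /1509301100736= 385.18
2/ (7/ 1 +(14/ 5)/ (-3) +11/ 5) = 15/ 62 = 0.24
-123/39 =-41/13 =-3.15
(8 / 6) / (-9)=-4 / 27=-0.15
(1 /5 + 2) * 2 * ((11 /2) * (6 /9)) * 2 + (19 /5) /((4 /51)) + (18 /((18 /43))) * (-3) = -2897 /60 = -48.28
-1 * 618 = -618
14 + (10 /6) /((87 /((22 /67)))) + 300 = 5491028 /17487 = 314.01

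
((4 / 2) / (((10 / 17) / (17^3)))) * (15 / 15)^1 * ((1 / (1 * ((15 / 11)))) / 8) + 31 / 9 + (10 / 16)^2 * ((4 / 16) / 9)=88397201 / 57600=1534.67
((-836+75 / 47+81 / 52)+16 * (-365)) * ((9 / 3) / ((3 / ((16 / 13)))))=-65233748 / 7943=-8212.73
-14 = -14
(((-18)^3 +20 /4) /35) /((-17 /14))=11654 /85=137.11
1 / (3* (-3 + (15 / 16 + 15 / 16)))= -8 / 27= -0.30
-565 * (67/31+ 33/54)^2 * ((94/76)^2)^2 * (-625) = 4123827821734928125/649236285504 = 6351813.53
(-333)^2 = 110889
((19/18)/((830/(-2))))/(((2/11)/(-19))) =3971/14940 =0.27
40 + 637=677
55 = 55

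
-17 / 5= -3.40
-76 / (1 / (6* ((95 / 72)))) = -1805 / 3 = -601.67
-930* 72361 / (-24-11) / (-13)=-13459146 / 91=-147902.70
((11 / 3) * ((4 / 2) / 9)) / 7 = 22 / 189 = 0.12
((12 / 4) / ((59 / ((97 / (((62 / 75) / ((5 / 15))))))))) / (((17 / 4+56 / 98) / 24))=54320 / 5487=9.90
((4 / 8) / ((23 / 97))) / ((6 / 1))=97 / 276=0.35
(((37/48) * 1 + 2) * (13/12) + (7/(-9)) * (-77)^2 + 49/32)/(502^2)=-884527/48384768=-0.02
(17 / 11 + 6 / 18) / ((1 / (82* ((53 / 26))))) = 134726 / 429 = 314.05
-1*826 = -826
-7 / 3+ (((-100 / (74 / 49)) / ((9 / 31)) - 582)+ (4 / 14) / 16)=-15149515 / 18648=-812.39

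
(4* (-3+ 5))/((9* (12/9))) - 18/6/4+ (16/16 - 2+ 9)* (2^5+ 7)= 3743/12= 311.92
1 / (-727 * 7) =-1 / 5089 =-0.00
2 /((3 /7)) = 14 /3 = 4.67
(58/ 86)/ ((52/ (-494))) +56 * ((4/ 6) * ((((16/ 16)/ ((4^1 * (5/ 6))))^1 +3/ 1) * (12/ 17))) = 588877/ 7310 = 80.56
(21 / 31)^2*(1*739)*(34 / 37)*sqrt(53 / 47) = 11080566*sqrt(2491) / 1671179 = 330.92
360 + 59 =419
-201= -201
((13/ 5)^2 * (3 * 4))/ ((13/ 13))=2028/ 25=81.12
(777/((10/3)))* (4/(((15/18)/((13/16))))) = 90909/100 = 909.09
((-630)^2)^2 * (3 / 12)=39382402500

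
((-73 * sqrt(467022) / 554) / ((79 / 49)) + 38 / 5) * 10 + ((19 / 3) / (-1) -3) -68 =-17885 * sqrt(467022) / 21883 -4 / 3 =-559.87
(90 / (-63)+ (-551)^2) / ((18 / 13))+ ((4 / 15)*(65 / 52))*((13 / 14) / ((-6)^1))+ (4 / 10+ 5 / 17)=670957019 / 3060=219267.00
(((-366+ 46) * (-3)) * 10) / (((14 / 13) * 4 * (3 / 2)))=10400 / 7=1485.71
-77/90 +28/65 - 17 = -20387/1170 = -17.42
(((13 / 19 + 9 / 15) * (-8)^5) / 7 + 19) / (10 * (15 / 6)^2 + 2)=-7970122 / 85785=-92.91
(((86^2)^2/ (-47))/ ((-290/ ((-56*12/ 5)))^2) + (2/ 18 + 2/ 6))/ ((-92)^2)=-13894857772681/ 470470117500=-29.53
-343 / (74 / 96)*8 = -131712 / 37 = -3559.78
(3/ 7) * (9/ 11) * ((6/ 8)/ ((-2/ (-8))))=81/ 77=1.05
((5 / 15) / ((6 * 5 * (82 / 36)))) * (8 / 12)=2 / 615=0.00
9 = 9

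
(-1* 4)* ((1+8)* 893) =-32148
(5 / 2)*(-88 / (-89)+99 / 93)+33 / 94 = 711161 / 129673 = 5.48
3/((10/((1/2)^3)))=3/80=0.04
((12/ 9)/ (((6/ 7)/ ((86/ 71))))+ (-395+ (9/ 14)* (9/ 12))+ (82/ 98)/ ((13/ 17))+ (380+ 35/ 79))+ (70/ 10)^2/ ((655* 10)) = -9342416031713/ 842497601400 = -11.09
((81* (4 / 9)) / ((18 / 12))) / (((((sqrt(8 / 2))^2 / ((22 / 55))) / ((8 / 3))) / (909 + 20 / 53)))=1542304 / 265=5820.02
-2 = -2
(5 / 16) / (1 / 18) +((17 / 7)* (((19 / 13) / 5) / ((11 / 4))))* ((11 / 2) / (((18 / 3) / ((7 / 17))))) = 8927 / 1560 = 5.72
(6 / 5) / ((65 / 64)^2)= 1.16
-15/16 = -0.94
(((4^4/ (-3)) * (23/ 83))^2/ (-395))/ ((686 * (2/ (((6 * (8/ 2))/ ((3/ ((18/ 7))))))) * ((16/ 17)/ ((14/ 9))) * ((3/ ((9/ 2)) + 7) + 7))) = -73670656/ 30800753445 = -0.00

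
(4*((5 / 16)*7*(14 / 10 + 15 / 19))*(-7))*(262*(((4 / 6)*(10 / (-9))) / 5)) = 2670304 / 513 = 5205.27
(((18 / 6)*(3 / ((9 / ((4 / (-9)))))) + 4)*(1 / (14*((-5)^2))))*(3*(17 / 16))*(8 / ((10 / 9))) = 204 / 875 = 0.23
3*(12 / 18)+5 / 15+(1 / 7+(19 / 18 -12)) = -8.47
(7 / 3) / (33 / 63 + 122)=49 / 2573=0.02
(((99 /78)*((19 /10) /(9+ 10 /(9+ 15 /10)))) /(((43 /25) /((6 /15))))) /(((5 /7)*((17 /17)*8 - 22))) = -63 /11180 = -0.01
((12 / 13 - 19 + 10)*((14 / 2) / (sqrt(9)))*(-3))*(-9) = -6615 / 13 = -508.85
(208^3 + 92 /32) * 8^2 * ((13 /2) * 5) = 18717742940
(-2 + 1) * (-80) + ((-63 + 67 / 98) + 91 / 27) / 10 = 1960829 / 26460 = 74.11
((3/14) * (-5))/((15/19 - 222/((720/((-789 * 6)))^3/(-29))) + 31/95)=4560000/7788244880969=0.00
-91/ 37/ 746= -91/ 27602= -0.00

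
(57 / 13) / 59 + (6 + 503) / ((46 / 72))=14055819 / 17641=796.77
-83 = -83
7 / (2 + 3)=7 / 5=1.40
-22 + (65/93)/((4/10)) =-3767/186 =-20.25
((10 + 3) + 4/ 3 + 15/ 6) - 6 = 65/ 6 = 10.83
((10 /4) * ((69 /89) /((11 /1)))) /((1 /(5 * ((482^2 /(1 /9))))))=1842099.13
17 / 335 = 0.05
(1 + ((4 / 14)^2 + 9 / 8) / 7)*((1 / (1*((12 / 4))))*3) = 3217 / 2744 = 1.17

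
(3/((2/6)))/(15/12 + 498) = 0.02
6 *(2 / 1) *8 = 96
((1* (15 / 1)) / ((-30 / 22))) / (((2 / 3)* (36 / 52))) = -143 / 6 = -23.83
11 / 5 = 2.20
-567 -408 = -975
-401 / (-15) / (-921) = -0.03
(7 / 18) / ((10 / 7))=49 / 180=0.27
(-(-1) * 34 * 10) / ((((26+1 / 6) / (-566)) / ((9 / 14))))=-5195880 / 1099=-4727.83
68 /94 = 34 /47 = 0.72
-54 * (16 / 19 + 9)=-10098 / 19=-531.47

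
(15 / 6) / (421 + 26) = 5 / 894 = 0.01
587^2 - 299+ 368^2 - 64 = 479630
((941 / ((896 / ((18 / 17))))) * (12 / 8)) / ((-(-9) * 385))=2823 / 5864320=0.00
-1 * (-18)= 18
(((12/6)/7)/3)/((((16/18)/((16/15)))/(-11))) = -44/35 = -1.26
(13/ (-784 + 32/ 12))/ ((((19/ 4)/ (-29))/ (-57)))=-3393/ 586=-5.79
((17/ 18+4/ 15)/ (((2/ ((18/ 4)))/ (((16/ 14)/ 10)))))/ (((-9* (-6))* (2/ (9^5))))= 238383/ 1400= 170.27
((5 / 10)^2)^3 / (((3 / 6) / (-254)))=-127 / 16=-7.94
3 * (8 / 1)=24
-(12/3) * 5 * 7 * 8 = -1120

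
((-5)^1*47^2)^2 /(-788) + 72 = -121935289 /788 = -154740.21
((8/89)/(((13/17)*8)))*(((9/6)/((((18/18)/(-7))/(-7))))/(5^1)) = 2499/11570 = 0.22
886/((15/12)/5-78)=-3544/311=-11.40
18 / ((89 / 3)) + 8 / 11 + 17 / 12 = 2.75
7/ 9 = 0.78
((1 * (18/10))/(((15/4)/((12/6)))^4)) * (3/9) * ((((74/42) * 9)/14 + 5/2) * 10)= 1458176/826875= 1.76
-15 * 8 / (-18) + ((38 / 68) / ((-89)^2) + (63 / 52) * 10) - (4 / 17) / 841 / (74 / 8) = 3069270855187 / 163414752891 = 18.78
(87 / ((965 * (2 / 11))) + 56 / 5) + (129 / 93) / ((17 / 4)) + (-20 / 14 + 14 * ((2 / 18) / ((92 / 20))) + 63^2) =5865593234129 / 1473792390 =3979.93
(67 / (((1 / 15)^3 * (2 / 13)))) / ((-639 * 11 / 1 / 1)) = -326625 / 1562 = -209.11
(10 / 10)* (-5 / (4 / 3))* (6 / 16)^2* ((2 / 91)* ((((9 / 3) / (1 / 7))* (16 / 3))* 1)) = -135 / 104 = -1.30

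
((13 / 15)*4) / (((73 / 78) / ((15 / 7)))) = 4056 / 511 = 7.94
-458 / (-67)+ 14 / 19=9640 / 1273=7.57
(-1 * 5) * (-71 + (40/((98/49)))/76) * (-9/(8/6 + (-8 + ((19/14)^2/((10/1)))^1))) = 355622400/724223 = 491.04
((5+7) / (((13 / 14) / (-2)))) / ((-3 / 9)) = 77.54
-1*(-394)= 394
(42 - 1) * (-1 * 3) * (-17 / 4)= 2091 / 4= 522.75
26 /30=13 /15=0.87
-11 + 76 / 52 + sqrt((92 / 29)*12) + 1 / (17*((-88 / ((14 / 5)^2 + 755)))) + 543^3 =4*sqrt(2001) / 29 + 77842077117877 / 486200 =160103003.12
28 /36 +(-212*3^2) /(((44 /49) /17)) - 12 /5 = -17881148 /495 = -36123.53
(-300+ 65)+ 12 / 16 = -937 / 4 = -234.25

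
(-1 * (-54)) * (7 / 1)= 378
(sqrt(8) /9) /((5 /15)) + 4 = 2*sqrt(2) /3 + 4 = 4.94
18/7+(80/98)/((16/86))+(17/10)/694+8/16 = 2537403/340060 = 7.46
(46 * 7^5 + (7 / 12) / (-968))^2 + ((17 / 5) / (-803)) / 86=1265816025333803257472159 / 2117749201920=597717625952.21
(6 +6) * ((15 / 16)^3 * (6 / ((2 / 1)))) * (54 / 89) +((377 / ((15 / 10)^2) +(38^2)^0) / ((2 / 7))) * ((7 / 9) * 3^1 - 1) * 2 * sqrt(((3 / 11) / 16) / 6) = 820125 / 45568 +10619 * sqrt(22) / 594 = 101.85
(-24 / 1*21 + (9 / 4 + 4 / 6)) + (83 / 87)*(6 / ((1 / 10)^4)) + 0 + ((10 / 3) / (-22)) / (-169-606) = 11222095777 / 197780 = 56740.30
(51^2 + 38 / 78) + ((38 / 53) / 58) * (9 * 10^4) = 222630946 / 59943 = 3714.04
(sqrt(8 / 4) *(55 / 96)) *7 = 385 *sqrt(2) / 96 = 5.67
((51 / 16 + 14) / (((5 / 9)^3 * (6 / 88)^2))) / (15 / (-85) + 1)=1832787 / 70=26182.67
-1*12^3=-1728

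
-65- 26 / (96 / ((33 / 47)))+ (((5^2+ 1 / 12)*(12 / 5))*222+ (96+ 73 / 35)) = 352616819 / 26320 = 13397.30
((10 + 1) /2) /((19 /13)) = 3.76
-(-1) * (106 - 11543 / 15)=-663.53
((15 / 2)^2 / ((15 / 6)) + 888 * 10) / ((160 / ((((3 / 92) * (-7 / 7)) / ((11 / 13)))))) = -138879 / 64768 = -2.14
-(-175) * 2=350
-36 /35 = -1.03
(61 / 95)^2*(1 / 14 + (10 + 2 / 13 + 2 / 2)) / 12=2534001 / 6570200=0.39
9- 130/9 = -49/9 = -5.44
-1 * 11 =-11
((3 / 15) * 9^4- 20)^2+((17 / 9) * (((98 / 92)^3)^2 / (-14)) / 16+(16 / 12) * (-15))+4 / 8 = 113902664860120298833 / 68214937651200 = 1669761.33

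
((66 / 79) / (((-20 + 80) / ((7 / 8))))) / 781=7 / 448720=0.00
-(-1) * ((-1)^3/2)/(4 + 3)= -1/14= -0.07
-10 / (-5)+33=35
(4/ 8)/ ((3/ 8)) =4/ 3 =1.33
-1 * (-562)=562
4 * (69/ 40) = 69/ 10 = 6.90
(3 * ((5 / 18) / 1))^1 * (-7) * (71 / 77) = -355 / 66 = -5.38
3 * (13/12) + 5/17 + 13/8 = 703/136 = 5.17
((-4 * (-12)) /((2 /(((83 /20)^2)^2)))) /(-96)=-47458321 /640000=-74.15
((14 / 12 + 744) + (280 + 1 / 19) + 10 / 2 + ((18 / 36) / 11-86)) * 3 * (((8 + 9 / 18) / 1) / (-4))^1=-5032459 / 836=-6019.69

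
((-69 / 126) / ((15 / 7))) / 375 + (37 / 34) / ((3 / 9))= 936367 / 286875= 3.26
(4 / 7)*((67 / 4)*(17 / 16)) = 1139 / 112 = 10.17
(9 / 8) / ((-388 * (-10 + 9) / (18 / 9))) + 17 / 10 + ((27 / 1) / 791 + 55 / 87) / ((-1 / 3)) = -52183497 / 178006640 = -0.29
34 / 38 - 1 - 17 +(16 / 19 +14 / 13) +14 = -293 / 247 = -1.19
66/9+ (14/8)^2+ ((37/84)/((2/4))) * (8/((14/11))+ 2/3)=116569/7056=16.52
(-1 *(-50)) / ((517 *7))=50 / 3619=0.01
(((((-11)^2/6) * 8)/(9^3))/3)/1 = 484/6561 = 0.07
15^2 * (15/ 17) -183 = 264/ 17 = 15.53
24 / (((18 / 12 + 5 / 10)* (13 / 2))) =24 / 13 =1.85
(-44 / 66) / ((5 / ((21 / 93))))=-14 / 465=-0.03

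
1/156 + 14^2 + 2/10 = 153041/780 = 196.21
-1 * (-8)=8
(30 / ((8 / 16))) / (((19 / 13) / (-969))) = -39780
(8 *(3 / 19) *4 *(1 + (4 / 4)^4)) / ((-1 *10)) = -96 / 95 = -1.01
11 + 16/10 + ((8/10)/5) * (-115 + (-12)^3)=-7057/25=-282.28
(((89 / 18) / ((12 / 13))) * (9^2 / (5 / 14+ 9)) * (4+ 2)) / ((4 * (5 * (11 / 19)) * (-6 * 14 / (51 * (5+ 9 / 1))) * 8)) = -23543793 / 922240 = -25.53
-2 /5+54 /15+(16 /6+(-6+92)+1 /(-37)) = 91.84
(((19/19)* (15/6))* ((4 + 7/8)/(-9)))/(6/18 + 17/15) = -325/352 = -0.92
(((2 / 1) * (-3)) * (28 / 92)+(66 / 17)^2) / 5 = 17610 / 6647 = 2.65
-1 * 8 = -8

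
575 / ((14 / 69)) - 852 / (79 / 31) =2764557 / 1106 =2499.60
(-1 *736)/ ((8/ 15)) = -1380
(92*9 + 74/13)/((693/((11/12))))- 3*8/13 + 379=142981/378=378.26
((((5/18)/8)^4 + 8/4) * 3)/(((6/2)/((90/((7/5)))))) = 21499100425/167215104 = 128.57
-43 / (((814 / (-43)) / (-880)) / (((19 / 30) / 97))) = -140524 / 10767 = -13.05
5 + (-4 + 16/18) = 17/9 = 1.89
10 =10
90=90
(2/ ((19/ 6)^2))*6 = 432/ 361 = 1.20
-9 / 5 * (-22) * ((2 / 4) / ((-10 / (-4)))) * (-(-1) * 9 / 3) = 594 / 25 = 23.76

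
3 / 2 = 1.50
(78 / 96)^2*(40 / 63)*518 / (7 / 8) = 248.13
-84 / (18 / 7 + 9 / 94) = -18424 / 585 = -31.49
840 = 840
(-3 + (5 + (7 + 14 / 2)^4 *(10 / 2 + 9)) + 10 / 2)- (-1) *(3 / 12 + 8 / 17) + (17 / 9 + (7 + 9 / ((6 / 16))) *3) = 329211085 / 612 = 537926.61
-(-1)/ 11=1/ 11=0.09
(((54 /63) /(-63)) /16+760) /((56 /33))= 9831349 /21952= 447.86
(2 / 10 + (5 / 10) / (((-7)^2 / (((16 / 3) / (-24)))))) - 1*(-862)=1901146 / 2205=862.20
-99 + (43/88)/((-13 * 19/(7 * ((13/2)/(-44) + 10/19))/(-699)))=-3464734041/36342592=-95.34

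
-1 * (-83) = 83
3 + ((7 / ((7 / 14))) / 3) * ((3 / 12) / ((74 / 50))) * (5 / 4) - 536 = -532.01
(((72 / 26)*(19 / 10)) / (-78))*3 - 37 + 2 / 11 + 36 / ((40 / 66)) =208017 / 9295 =22.38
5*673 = 3365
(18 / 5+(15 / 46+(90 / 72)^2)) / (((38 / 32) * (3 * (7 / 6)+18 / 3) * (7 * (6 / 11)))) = 111089 / 871815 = 0.13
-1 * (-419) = 419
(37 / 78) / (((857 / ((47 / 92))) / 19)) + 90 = 553517921 / 6149832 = 90.01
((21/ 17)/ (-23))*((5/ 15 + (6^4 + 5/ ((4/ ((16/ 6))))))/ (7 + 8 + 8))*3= -81879/ 8993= -9.10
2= 2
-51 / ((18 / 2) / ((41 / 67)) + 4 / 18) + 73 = 383338 / 5509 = 69.58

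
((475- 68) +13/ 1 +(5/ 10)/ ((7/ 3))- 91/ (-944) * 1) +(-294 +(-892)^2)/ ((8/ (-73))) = -47956442847/ 6608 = -7257330.94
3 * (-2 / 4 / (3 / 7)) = -7 / 2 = -3.50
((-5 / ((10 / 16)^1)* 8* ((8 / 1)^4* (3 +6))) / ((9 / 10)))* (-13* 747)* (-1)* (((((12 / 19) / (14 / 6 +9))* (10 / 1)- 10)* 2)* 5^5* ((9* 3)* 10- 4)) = 6793784524800000000 / 17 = 399634383811764705.88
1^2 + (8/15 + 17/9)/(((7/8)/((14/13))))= 2329/585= 3.98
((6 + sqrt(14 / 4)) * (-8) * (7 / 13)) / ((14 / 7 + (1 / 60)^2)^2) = -4354560000 / 674107213 - 362880000 * sqrt(14) / 674107213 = -8.47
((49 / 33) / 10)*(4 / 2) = 0.30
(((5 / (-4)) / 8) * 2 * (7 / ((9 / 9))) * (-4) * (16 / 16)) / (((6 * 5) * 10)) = 7 / 240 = 0.03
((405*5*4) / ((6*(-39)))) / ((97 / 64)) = -28800 / 1261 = -22.84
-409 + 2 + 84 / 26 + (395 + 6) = -36 / 13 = -2.77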